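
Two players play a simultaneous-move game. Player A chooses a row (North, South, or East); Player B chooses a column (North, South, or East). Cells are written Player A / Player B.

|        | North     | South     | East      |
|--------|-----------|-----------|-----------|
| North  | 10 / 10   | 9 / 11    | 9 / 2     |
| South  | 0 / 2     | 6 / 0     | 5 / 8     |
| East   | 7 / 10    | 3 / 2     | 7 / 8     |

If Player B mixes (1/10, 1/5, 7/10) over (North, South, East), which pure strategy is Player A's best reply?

Player A's best reply maximizes expected payoff against the mix.
North: (1/10)·10 + (1/5)·9 + (7/10)·9 = 91/10
South: (1/10)·0 + (1/5)·6 + (7/10)·5 = 47/10
East: (1/10)·7 + (1/5)·3 + (7/10)·7 = 31/5
Highest expected payoff is 91/10, from North.

North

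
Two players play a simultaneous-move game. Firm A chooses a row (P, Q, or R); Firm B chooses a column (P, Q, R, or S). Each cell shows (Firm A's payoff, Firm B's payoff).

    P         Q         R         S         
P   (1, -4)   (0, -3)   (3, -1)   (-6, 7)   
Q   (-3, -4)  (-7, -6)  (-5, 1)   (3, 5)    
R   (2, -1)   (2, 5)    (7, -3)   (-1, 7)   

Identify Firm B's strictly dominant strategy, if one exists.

S

A strategy is strictly dominant if it gives Firm B a strictly higher payoff than every other strategy, against every choice by the opponent.
S strictly dominates: vs P: 7 > each of {-4, -3, -1}; vs Q: 5 > each of {-4, -6, 1}; vs R: 7 > each of {-1, 5, -3}.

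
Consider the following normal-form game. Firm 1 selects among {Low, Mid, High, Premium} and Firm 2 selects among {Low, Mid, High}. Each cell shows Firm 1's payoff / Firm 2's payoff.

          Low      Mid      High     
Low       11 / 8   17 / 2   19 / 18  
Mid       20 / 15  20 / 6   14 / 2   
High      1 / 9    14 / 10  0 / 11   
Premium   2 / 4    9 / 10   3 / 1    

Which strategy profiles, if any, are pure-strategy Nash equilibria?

Find each player's best response to every opponent strategy; NE are the intersections.
Firm 1's best responses — vs Low: Mid (payoff 20); vs Mid: Mid (payoff 20); vs High: Low (payoff 19).
Firm 2's best responses — vs Low: High (payoff 18); vs Mid: Low (payoff 15); vs High: High (payoff 11); vs Premium: Mid (payoff 10).
Mutual best responses occur at (Low, High) and (Mid, Low); at each, neither player gains by switching.

(Low, High) and (Mid, Low)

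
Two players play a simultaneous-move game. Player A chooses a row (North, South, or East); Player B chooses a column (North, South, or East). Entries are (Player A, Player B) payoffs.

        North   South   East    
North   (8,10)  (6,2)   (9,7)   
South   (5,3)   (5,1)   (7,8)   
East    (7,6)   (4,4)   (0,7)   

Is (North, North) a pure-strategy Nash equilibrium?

Yes

Holding Player B at North: Player A gets 8 from North, versus 5 from South, 7 from East. No profitable deviation for Player A.
Holding Player A at North: Player B gets 10 from North, versus 2 from South, 7 from East. No profitable deviation for Player B either.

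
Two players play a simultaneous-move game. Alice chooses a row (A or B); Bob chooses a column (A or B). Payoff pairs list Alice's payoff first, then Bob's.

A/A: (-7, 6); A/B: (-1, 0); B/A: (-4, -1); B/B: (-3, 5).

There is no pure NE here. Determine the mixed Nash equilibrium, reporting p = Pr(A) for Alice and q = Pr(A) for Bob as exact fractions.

Each player's mixing probability is pinned down by making the *other* player indifferent.
Bob indifferent between A and B: p·6 + (1−p)·(-1) = p·0 + (1−p)·5 ⟹ (-1) + 7p = 5 + (-5)p ⟹ p = 1/2.
Alice indifferent between A and B: q·(-7) + (1−q)·(-1) = q·(-4) + (1−q)·(-3) ⟹ (-1) + (-6)q = (-3) + (-1)q ⟹ q = 2/5.

p = 1/2, q = 2/5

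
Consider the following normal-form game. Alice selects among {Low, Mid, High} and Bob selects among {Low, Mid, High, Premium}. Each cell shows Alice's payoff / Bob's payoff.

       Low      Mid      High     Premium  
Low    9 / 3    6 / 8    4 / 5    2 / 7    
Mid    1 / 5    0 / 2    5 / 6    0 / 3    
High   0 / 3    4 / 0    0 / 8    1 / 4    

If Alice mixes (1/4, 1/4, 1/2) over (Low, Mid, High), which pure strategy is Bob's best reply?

Compute Bob's expected payoff from each pure strategy against the given mix.
Low: (1/4)·3 + (1/4)·5 + (1/2)·3 = 7/2
Mid: (1/4)·8 + (1/4)·2 + (1/2)·0 = 5/2
High: (1/4)·5 + (1/4)·6 + (1/2)·8 = 27/4
Premium: (1/4)·7 + (1/4)·3 + (1/2)·4 = 9/2
Highest expected payoff is 27/4, from High.

High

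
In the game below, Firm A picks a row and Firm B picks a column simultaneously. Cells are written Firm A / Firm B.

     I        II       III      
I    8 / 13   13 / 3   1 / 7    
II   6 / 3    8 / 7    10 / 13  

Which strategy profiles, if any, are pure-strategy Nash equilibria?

(I, I) and (II, III)

Check mutual best responses: a cell is a NE iff neither player can gain by unilaterally deviating.
Firm A's best responses — vs I: I (payoff 8); vs II: I (payoff 13); vs III: II (payoff 10).
Firm B's best responses — vs I: I (payoff 13); vs II: III (payoff 13).
Mutual best responses occur at (I, I) and (II, III); at each, neither player gains by switching.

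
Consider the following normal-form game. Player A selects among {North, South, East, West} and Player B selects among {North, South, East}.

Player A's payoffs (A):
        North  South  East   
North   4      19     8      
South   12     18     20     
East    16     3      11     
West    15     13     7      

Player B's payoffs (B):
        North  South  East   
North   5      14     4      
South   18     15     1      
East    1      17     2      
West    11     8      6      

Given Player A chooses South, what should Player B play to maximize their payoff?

North

With Player A fixed at South, Player B's payoffs are: North → 18, South → 15, East → 1.
The maximum is 18, achieved by North.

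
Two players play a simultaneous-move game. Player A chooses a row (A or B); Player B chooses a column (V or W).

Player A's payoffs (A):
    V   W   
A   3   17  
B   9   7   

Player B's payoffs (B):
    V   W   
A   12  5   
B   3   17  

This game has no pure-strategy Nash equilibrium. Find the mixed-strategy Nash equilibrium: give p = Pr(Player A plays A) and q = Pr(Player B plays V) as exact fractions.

Each player's mixing probability is pinned down by making the *other* player indifferent.
Player B indifferent between V and W: p·12 + (1−p)·3 = p·5 + (1−p)·17 ⟹ 3 + 9p = 17 + (-12)p ⟹ p = 2/3.
Player A indifferent between A and B: q·3 + (1−q)·17 = q·9 + (1−q)·7 ⟹ 17 + (-14)q = 7 + 2q ⟹ q = 5/8.

p = 2/3, q = 5/8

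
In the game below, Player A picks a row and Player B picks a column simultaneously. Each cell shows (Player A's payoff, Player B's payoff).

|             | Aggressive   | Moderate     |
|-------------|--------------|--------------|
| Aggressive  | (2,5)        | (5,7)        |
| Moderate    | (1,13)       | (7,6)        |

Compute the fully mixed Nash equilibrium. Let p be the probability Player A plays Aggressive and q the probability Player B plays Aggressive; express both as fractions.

In a mixed NE each player is indifferent between their pure strategies, so the opponent's mix sets the indifference.
Player B indifferent between Aggressive and Moderate: p·5 + (1−p)·13 = p·7 + (1−p)·6 ⟹ 13 + (-8)p = 6 + 1p ⟹ p = 7/9.
Player A indifferent between Aggressive and Moderate: q·2 + (1−q)·5 = q·1 + (1−q)·7 ⟹ 5 + (-3)q = 7 + (-6)q ⟹ q = 2/3.

p = 7/9, q = 2/3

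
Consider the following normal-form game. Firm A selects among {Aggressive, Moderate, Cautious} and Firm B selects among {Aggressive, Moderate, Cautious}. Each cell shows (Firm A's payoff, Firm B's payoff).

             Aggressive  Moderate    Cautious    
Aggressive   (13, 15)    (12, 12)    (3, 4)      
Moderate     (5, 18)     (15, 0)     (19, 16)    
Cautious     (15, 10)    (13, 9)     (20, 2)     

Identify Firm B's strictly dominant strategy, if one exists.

A strategy is strictly dominant if it gives Firm B a strictly higher payoff than every other strategy, against every choice by the opponent.
Aggressive strictly dominates: vs Aggressive: 15 > each of {12, 4}; vs Moderate: 18 > each of {0, 16}; vs Cautious: 10 > each of {9, 2}.

Aggressive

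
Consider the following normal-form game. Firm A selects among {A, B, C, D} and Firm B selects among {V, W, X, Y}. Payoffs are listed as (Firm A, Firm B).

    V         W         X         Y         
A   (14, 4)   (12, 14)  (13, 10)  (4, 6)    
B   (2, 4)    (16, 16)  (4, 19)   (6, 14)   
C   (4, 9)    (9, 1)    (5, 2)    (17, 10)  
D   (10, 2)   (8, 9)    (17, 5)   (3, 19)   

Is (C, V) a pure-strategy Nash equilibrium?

Holding Firm B at V: Firm A gets 4 from C but could get 14 by switching to A. Firm A has a profitable deviation.

No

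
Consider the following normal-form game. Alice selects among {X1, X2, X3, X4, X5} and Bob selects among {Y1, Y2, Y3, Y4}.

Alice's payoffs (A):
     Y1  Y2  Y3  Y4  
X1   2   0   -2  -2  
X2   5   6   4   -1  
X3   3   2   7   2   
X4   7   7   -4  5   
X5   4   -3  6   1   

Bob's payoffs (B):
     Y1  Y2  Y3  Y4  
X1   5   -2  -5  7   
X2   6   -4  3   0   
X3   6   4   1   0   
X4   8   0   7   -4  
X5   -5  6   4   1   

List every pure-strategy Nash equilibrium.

Check mutual best responses: a cell is a NE iff neither player can gain by unilaterally deviating.
Alice's best responses — vs Y1: X4 (payoff 7); vs Y2: X4 (payoff 7); vs Y3: X3 (payoff 7); vs Y4: X4 (payoff 5).
Bob's best responses — vs X1: Y4 (payoff 7); vs X2: Y1 (payoff 6); vs X3: Y1 (payoff 6); vs X4: Y1 (payoff 8); vs X5: Y2 (payoff 6).
The only mutual best response is (X4, Y1); neither player gains by switching there.

(X4, Y1)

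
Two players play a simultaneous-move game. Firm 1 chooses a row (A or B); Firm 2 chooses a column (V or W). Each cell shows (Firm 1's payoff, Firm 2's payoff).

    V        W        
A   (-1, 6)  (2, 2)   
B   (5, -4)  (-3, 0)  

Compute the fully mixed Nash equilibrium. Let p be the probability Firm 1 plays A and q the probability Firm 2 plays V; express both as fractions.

p = 1/2, q = 5/11

In a mixed NE each player is indifferent between their pure strategies, so the opponent's mix sets the indifference.
Firm 2 indifferent between V and W: p·6 + (1−p)·(-4) = p·2 + (1−p)·0 ⟹ (-4) + 10p = 0 + 2p ⟹ p = 1/2.
Firm 1 indifferent between A and B: q·(-1) + (1−q)·2 = q·5 + (1−q)·(-3) ⟹ 2 + (-3)q = (-3) + 8q ⟹ q = 5/11.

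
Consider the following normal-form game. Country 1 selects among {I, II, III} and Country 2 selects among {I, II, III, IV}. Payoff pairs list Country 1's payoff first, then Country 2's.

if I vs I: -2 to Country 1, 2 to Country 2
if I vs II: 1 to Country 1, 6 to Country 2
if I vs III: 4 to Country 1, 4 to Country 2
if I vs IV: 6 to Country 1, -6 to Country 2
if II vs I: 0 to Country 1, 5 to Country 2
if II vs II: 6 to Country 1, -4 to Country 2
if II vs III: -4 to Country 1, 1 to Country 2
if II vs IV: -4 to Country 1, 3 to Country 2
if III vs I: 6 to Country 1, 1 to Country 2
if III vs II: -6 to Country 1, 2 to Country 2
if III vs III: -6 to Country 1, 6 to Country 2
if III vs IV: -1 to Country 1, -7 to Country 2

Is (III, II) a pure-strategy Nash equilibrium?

No

Holding Country 2 at II: Country 1 gets -6 from III but could get 6 by switching to II. Country 1 has a profitable deviation.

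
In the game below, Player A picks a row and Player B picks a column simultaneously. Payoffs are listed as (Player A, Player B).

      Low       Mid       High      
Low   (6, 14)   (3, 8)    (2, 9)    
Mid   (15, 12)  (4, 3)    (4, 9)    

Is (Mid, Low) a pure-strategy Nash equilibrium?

Yes

Holding Player B at Low: Player A gets 15 from Mid, versus 6 from Low. No profitable deviation for Player A.
Holding Player A at Mid: Player B gets 12 from Low, versus 3 from Mid, 9 from High. No profitable deviation for Player B either.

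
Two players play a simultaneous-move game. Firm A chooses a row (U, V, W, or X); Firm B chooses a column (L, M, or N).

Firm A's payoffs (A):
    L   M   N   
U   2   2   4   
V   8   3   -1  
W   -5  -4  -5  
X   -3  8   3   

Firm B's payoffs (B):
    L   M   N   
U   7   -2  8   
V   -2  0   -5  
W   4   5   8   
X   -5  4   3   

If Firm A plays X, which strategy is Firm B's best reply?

M

With Firm A fixed at X, Firm B's payoffs are: L → -5, M → 4, N → 3.
The maximum is 4, achieved by M.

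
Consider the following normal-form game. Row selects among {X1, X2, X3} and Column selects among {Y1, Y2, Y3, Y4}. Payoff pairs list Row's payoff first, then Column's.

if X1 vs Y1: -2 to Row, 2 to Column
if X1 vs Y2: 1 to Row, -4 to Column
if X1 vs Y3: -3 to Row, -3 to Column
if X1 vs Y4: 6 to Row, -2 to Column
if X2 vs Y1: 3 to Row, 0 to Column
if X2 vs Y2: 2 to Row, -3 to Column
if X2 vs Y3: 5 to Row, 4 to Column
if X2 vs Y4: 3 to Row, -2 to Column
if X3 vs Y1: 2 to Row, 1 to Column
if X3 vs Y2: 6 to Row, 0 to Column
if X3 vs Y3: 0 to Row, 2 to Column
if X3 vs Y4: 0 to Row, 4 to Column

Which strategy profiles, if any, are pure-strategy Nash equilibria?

(X2, Y3)

Check mutual best responses: a cell is a NE iff neither player can gain by unilaterally deviating.
Row's best responses — vs Y1: X2 (payoff 3); vs Y2: X3 (payoff 6); vs Y3: X2 (payoff 5); vs Y4: X1 (payoff 6).
Column's best responses — vs X1: Y1 (payoff 2); vs X2: Y3 (payoff 4); vs X3: Y4 (payoff 4).
The only mutual best response is (X2, Y3); neither player gains by switching there.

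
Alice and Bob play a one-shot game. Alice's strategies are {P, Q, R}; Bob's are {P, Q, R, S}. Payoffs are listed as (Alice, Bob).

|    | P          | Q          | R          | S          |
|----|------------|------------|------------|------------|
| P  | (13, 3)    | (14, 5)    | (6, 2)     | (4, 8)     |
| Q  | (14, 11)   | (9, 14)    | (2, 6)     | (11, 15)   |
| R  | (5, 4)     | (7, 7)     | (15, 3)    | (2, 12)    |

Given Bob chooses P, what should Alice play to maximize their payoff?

With Bob fixed at P, Alice's payoffs are: P → 13, Q → 14, R → 5.
The maximum is 14, achieved by Q.

Q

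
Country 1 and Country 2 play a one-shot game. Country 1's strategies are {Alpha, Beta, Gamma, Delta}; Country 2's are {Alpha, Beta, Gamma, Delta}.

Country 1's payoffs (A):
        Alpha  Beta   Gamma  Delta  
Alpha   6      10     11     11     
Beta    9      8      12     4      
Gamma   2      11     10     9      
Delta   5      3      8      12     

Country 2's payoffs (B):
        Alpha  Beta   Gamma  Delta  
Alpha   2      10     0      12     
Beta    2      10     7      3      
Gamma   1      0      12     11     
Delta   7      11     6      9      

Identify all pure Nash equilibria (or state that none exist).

None

Find each player's best response to every opponent strategy; NE are the intersections.
Country 1's best responses — vs Alpha: Beta (payoff 9); vs Beta: Gamma (payoff 11); vs Gamma: Beta (payoff 12); vs Delta: Delta (payoff 12).
Country 2's best responses — vs Alpha: Delta (payoff 12); vs Beta: Beta (payoff 10); vs Gamma: Gamma (payoff 12); vs Delta: Beta (payoff 11).
No cell has both players best-responding. For instance, Country 1's best reply to Beta is Gamma, but against Gamma Country 2 prefers Gamma over Beta.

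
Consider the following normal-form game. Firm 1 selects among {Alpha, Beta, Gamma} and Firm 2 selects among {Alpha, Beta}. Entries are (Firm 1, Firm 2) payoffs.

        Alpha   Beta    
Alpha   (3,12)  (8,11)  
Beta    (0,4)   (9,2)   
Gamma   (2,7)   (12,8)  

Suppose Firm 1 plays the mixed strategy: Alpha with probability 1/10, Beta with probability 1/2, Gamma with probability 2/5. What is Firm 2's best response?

Alpha

Compute Firm 2's expected payoff from each pure strategy against the given mix.
Alpha: (1/10)·12 + (1/2)·4 + (2/5)·7 = 6
Beta: (1/10)·11 + (1/2)·2 + (2/5)·8 = 53/10
Highest expected payoff is 6, from Alpha.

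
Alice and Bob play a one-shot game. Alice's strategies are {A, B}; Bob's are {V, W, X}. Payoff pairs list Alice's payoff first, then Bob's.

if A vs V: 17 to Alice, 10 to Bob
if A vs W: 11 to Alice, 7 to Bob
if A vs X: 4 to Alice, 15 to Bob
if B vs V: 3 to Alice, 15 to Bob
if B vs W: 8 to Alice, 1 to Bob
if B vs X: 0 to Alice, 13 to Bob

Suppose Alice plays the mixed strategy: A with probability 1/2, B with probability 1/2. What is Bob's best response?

X

Compute Bob's expected payoff from each pure strategy against the given mix.
V: (1/2)·10 + (1/2)·15 = 25/2
W: (1/2)·7 + (1/2)·1 = 4
X: (1/2)·15 + (1/2)·13 = 14
Highest expected payoff is 14, from X.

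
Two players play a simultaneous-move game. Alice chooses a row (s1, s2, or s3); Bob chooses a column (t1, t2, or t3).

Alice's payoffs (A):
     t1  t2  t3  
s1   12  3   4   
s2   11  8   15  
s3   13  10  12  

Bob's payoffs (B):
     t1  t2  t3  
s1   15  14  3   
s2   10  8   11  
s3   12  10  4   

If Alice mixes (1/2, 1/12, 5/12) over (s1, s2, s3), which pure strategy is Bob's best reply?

Bob's best reply maximizes expected payoff against the mix.
t1: (1/2)·15 + (1/12)·10 + (5/12)·12 = 40/3
t2: (1/2)·14 + (1/12)·8 + (5/12)·10 = 71/6
t3: (1/2)·3 + (1/12)·11 + (5/12)·4 = 49/12
Highest expected payoff is 40/3, from t1.

t1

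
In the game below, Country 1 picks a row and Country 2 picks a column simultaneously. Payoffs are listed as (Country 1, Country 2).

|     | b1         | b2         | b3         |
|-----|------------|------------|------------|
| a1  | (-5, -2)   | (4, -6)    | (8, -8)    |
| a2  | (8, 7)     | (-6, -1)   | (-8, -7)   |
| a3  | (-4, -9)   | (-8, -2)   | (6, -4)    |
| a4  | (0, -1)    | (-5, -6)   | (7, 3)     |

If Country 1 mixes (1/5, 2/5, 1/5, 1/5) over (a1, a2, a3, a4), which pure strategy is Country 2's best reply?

Compute Country 2's expected payoff from each pure strategy against the given mix.
b1: (1/5)·(-2) + (2/5)·7 + (1/5)·(-9) + (1/5)·(-1) = 2/5
b2: (1/5)·(-6) + (2/5)·(-1) + (1/5)·(-2) + (1/5)·(-6) = -16/5
b3: (1/5)·(-8) + (2/5)·(-7) + (1/5)·(-4) + (1/5)·3 = -23/5
Highest expected payoff is 2/5, from b1.

b1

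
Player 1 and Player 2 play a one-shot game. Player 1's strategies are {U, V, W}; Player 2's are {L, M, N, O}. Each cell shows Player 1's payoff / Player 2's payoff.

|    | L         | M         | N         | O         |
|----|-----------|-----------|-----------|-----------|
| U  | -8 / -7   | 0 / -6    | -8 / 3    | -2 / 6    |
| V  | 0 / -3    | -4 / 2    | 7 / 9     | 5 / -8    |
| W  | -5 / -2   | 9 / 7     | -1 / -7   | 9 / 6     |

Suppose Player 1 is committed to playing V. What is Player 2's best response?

N

With Player 1 fixed at V, Player 2's payoffs are: L → -3, M → 2, N → 9, O → -8.
The maximum is 9, achieved by N.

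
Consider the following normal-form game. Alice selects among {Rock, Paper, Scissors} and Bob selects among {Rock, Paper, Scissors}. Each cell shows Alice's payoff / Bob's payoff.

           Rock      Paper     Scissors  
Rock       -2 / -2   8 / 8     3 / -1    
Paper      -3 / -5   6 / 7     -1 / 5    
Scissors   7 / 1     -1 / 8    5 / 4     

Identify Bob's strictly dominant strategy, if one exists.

Check whether one of Bob's strategies beats all alternatives regardless of what the opponent does.
Paper strictly dominates: vs Rock: 8 > each of {-2, -1}; vs Paper: 7 > each of {-5, 5}; vs Scissors: 8 > each of {1, 4}.

Paper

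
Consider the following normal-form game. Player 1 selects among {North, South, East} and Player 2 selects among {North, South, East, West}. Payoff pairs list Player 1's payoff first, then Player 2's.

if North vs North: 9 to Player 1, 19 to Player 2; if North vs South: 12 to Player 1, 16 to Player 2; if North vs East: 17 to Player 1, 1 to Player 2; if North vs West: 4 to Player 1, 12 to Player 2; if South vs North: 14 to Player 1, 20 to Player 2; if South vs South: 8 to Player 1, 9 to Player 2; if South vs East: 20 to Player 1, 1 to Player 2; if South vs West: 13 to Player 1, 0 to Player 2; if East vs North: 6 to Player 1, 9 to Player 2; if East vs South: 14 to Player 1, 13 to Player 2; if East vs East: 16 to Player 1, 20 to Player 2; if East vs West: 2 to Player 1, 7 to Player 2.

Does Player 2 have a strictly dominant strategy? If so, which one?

A strategy is strictly dominant if it gives Player 2 a strictly higher payoff than every other strategy, against every choice by the opponent.
North is not dominant: against East, South gives 13 > 9.
South is not dominant: against North, North gives 19 > 16.
East is not dominant: against North, North gives 19 > 1.
West is not dominant: against North, North gives 19 > 12.
No single strategy is best against every opponent action.

No strictly dominant strategy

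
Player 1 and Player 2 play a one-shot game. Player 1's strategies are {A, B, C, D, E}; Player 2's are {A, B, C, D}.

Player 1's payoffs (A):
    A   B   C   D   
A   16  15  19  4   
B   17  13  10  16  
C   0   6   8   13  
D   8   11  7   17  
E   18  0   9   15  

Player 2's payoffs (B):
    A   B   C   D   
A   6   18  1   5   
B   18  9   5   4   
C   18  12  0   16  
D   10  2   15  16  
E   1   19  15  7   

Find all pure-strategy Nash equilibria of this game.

(A, B) and (D, D)

A profile is a Nash equilibrium when each player is best-responding to the other.
Player 1's best responses — vs A: E (payoff 18); vs B: A (payoff 15); vs C: A (payoff 19); vs D: D (payoff 17).
Player 2's best responses — vs A: B (payoff 18); vs B: A (payoff 18); vs C: A (payoff 18); vs D: D (payoff 16); vs E: B (payoff 19).
Mutual best responses occur at (A, B) and (D, D); at each, neither player gains by switching.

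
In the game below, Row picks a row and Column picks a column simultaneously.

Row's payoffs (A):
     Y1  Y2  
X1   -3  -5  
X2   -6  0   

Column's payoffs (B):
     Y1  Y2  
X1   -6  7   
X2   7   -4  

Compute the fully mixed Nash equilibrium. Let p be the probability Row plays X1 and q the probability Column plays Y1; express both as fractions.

Each player's mixing probability is pinned down by making the *other* player indifferent.
Column indifferent between Y1 and Y2: p·(-6) + (1−p)·7 = p·7 + (1−p)·(-4) ⟹ 7 + (-13)p = (-4) + 11p ⟹ p = 11/24.
Row indifferent between X1 and X2: q·(-3) + (1−q)·(-5) = q·(-6) + (1−q)·0 ⟹ (-5) + 2q = 0 + (-6)q ⟹ q = 5/8.

p = 11/24, q = 5/8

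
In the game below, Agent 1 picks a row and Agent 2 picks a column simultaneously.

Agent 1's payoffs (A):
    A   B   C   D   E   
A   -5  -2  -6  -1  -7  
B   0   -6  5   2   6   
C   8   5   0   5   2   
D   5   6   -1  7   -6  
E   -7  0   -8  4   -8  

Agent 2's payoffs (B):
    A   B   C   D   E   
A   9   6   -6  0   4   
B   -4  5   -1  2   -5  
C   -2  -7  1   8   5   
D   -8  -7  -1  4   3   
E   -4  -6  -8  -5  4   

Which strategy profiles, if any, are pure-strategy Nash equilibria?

Find each player's best response to every opponent strategy; NE are the intersections.
Agent 1's best responses — vs A: C (payoff 8); vs B: D (payoff 6); vs C: B (payoff 5); vs D: D (payoff 7); vs E: B (payoff 6).
Agent 2's best responses — vs A: A (payoff 9); vs B: B (payoff 5); vs C: D (payoff 8); vs D: D (payoff 4); vs E: E (payoff 4).
The only mutual best response is (D, D); neither player gains by switching there.

(D, D)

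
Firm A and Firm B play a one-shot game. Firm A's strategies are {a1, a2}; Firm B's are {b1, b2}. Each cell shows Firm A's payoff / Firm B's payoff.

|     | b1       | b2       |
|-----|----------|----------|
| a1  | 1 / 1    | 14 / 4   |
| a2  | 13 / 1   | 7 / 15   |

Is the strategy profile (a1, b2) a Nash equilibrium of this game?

Holding Firm B at b2: Firm A gets 14 from a1, versus 7 from a2. No profitable deviation for Firm A.
Holding Firm A at a1: Firm B gets 4 from b2, versus 1 from b1. No profitable deviation for Firm B either.

Yes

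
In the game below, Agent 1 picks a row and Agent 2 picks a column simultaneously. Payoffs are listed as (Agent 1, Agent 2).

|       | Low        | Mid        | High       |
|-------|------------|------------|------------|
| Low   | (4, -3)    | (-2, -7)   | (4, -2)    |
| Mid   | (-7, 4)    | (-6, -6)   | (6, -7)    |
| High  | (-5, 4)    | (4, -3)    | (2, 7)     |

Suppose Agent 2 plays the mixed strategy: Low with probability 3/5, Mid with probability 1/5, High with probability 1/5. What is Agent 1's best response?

Agent 1's best reply maximizes expected payoff against the mix.
Low: (3/5)·4 + (1/5)·(-2) + (1/5)·4 = 14/5
Mid: (3/5)·(-7) + (1/5)·(-6) + (1/5)·6 = -21/5
High: (3/5)·(-5) + (1/5)·4 + (1/5)·2 = -9/5
Highest expected payoff is 14/5, from Low.

Low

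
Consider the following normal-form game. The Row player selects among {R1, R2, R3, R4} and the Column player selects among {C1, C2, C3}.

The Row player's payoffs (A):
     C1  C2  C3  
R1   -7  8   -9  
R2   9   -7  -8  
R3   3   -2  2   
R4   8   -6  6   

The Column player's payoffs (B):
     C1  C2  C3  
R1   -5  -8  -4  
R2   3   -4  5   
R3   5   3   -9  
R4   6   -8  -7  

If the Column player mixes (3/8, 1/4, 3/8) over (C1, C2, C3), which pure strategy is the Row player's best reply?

The Row player's best reply maximizes expected payoff against the mix.
R1: (3/8)·(-7) + (1/4)·8 + (3/8)·(-9) = -4
R2: (3/8)·9 + (1/4)·(-7) + (3/8)·(-8) = -11/8
R3: (3/8)·3 + (1/4)·(-2) + (3/8)·2 = 11/8
R4: (3/8)·8 + (1/4)·(-6) + (3/8)·6 = 15/4
Highest expected payoff is 15/4, from R4.

R4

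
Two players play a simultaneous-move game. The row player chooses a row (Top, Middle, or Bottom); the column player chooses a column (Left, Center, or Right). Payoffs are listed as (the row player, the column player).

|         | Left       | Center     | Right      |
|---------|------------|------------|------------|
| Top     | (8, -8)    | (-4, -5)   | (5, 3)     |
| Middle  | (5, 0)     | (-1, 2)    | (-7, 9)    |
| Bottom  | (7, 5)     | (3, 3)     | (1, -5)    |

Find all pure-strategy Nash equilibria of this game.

Check mutual best responses: a cell is a NE iff neither player can gain by unilaterally deviating.
The row player's best responses — vs Left: Top (payoff 8); vs Center: Bottom (payoff 3); vs Right: Top (payoff 5).
The column player's best responses — vs Top: Right (payoff 3); vs Middle: Right (payoff 9); vs Bottom: Left (payoff 5).
The only mutual best response is (Top, Right); neither player gains by switching there.

(Top, Right)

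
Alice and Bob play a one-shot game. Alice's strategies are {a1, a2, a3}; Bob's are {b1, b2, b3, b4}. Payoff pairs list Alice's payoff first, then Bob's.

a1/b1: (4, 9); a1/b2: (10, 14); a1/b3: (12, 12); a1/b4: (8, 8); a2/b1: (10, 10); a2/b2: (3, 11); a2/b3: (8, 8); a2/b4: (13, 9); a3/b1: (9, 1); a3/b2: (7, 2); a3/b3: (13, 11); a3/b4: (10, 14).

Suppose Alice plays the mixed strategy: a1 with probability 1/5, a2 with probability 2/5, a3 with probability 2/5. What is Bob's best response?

b4

Compute Bob's expected payoff from each pure strategy against the given mix.
b1: (1/5)·9 + (2/5)·10 + (2/5)·1 = 31/5
b2: (1/5)·14 + (2/5)·11 + (2/5)·2 = 8
b3: (1/5)·12 + (2/5)·8 + (2/5)·11 = 10
b4: (1/5)·8 + (2/5)·9 + (2/5)·14 = 54/5
Highest expected payoff is 54/5, from b4.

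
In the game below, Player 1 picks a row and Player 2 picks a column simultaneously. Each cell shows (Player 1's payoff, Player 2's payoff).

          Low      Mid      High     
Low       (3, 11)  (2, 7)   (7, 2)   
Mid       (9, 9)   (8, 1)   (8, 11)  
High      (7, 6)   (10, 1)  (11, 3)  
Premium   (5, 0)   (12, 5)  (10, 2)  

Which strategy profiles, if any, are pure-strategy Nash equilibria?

(Premium, Mid)

Find each player's best response to every opponent strategy; NE are the intersections.
Player 1's best responses — vs Low: Mid (payoff 9); vs Mid: Premium (payoff 12); vs High: High (payoff 11).
Player 2's best responses — vs Low: Low (payoff 11); vs Mid: High (payoff 11); vs High: Low (payoff 6); vs Premium: Mid (payoff 5).
The only mutual best response is (Premium, Mid); neither player gains by switching there.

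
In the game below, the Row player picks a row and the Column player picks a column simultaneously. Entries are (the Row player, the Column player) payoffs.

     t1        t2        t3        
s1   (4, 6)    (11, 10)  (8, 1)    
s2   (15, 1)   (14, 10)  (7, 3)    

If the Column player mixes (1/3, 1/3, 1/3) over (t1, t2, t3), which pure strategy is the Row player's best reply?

s2

Compute the Row player's expected payoff from each pure strategy against the given mix.
s1: (1/3)·4 + (1/3)·11 + (1/3)·8 = 23/3
s2: (1/3)·15 + (1/3)·14 + (1/3)·7 = 12
Highest expected payoff is 12, from s2.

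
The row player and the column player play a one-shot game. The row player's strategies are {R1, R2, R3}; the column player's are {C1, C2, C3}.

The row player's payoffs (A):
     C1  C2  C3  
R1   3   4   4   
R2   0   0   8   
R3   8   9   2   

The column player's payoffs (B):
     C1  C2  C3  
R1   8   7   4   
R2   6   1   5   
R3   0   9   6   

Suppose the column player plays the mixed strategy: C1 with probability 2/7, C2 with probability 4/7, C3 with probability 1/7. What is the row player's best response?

The row player's best reply maximizes expected payoff against the mix.
R1: (2/7)·3 + (4/7)·4 + (1/7)·4 = 26/7
R2: (2/7)·0 + (4/7)·0 + (1/7)·8 = 8/7
R3: (2/7)·8 + (4/7)·9 + (1/7)·2 = 54/7
Highest expected payoff is 54/7, from R3.

R3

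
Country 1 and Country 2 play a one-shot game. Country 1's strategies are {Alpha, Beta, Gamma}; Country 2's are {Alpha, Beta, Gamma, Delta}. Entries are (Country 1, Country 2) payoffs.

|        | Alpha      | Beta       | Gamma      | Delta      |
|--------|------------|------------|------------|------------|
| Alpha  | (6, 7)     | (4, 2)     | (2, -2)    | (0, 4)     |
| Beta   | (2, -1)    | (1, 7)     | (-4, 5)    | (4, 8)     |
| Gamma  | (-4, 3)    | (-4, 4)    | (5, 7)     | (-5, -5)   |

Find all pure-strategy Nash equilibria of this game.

(Alpha, Alpha), (Beta, Delta), and (Gamma, Gamma)

Check mutual best responses: a cell is a NE iff neither player can gain by unilaterally deviating.
Country 1's best responses — vs Alpha: Alpha (payoff 6); vs Beta: Alpha (payoff 4); vs Gamma: Gamma (payoff 5); vs Delta: Beta (payoff 4).
Country 2's best responses — vs Alpha: Alpha (payoff 7); vs Beta: Delta (payoff 8); vs Gamma: Gamma (payoff 7).
Mutual best responses occur at (Alpha, Alpha), (Beta, Delta), and (Gamma, Gamma); at each, neither player gains by switching.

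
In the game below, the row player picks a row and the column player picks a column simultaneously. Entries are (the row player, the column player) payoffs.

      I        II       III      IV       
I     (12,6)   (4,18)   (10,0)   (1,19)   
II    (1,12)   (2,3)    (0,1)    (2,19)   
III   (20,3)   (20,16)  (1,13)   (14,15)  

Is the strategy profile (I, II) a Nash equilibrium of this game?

Holding the column player at II: the row player gets 4 from I but could get 20 by switching to III. The row player has a profitable deviation.

No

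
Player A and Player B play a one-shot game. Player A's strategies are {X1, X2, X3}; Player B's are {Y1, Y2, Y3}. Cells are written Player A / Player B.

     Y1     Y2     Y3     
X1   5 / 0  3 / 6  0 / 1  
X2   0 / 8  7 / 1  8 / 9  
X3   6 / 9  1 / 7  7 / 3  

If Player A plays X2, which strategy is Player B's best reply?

With Player A fixed at X2, Player B's payoffs are: Y1 → 8, Y2 → 1, Y3 → 9.
The maximum is 9, achieved by Y3.

Y3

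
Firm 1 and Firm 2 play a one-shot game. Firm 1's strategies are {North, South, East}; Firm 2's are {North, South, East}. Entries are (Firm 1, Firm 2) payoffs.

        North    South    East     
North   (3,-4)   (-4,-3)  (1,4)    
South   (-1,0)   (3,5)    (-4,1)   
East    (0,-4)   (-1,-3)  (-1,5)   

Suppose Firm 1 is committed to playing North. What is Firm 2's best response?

East

With Firm 1 fixed at North, Firm 2's payoffs are: North → -4, South → -3, East → 4.
The maximum is 4, achieved by East.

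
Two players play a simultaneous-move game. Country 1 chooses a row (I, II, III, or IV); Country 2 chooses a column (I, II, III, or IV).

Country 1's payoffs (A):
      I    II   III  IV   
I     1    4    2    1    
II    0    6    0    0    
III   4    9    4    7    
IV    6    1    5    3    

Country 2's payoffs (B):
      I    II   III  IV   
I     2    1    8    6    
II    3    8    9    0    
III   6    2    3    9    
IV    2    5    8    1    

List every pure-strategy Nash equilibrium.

(III, IV) and (IV, III)

Find each player's best response to every opponent strategy; NE are the intersections.
Country 1's best responses — vs I: IV (payoff 6); vs II: III (payoff 9); vs III: IV (payoff 5); vs IV: III (payoff 7).
Country 2's best responses — vs I: III (payoff 8); vs II: III (payoff 9); vs III: IV (payoff 9); vs IV: III (payoff 8).
Mutual best responses occur at (III, IV) and (IV, III); at each, neither player gains by switching.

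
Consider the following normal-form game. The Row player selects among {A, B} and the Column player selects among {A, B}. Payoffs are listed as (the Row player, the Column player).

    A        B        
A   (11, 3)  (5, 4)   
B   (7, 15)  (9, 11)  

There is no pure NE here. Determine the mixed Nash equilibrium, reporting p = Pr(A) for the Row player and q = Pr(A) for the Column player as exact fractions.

In a mixed NE each player is indifferent between their pure strategies, so the opponent's mix sets the indifference.
The Column player indifferent between A and B: p·3 + (1−p)·15 = p·4 + (1−p)·11 ⟹ 15 + (-12)p = 11 + (-7)p ⟹ p = 4/5.
The Row player indifferent between A and B: q·11 + (1−q)·5 = q·7 + (1−q)·9 ⟹ 5 + 6q = 9 + (-2)q ⟹ q = 1/2.

p = 4/5, q = 1/2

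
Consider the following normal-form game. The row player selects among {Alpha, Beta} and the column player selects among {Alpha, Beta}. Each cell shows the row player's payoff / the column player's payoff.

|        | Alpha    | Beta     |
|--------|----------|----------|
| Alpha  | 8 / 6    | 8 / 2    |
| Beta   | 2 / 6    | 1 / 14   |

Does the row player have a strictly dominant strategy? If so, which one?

Alpha

A strategy is strictly dominant if it gives the row player a strictly higher payoff than every other strategy, against every choice by the opponent.
Alpha strictly dominates: vs Alpha: 8 > 2; vs Beta: 8 > 1.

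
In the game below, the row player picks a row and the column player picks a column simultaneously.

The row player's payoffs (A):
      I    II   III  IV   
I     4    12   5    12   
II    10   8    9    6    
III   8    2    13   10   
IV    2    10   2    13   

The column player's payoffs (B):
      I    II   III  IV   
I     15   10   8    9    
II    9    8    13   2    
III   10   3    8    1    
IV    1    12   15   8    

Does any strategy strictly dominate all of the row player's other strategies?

A strategy is strictly dominant if it gives the row player a strictly higher payoff than every other strategy, against every choice by the opponent.
I is not dominant: against I, II gives 10 > 4.
II is not dominant: against II, I gives 12 > 8.
III is not dominant: against I, II gives 10 > 8.
IV is not dominant: against I, I gives 4 > 2.
No single strategy is best against every opponent action.

None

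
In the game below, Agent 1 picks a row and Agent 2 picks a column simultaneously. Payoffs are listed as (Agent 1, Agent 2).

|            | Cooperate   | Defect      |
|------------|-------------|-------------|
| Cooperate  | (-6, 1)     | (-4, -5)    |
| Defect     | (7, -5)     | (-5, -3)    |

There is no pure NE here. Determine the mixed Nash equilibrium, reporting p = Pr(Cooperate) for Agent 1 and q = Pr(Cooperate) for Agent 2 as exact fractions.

Each player's mixing probability is pinned down by making the *other* player indifferent.
Agent 2 indifferent between Cooperate and Defect: p·1 + (1−p)·(-5) = p·(-5) + (1−p)·(-3) ⟹ (-5) + 6p = (-3) + (-2)p ⟹ p = 1/4.
Agent 1 indifferent between Cooperate and Defect: q·(-6) + (1−q)·(-4) = q·7 + (1−q)·(-5) ⟹ (-4) + (-2)q = (-5) + 12q ⟹ q = 1/14.

p = 1/4, q = 1/14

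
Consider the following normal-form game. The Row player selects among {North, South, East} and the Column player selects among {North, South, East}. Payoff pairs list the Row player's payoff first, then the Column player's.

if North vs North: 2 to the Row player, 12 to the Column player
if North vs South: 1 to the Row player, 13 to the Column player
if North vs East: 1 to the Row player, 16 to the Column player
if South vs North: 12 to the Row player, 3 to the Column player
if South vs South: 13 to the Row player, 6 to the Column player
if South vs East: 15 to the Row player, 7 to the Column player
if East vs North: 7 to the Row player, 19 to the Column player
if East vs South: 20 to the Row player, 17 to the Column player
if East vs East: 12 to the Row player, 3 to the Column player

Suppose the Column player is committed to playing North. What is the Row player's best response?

With the Column player fixed at North, the Row player's payoffs are: North → 2, South → 12, East → 7.
The maximum is 12, achieved by South.

South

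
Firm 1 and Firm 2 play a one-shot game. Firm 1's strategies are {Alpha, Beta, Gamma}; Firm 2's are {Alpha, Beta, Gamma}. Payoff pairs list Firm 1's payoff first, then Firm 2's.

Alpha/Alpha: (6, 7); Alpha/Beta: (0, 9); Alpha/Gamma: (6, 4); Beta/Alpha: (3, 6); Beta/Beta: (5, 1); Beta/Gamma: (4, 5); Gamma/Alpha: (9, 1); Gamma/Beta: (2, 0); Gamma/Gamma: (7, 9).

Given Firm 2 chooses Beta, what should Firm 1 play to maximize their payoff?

Beta

With Firm 2 fixed at Beta, Firm 1's payoffs are: Alpha → 0, Beta → 5, Gamma → 2.
The maximum is 5, achieved by Beta.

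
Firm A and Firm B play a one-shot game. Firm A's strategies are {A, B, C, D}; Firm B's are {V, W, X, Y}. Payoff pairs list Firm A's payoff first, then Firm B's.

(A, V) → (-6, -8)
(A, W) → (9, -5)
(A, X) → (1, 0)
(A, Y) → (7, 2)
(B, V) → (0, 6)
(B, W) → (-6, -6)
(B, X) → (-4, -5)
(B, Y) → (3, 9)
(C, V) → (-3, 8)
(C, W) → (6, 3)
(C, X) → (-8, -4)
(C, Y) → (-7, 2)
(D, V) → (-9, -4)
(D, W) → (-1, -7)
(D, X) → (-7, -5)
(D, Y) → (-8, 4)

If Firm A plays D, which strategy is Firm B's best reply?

Y

With Firm A fixed at D, Firm B's payoffs are: V → -4, W → -7, X → -5, Y → 4.
The maximum is 4, achieved by Y.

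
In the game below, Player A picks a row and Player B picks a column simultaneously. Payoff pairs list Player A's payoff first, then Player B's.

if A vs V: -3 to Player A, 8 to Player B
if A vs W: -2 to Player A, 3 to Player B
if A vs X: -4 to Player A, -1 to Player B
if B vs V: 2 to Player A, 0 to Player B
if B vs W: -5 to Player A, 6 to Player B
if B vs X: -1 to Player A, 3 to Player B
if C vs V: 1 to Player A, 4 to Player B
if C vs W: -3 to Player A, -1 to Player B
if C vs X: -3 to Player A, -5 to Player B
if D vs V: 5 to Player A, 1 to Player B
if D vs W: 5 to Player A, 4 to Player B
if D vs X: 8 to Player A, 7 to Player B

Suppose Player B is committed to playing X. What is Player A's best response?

D

With Player B fixed at X, Player A's payoffs are: A → -4, B → -1, C → -3, D → 8.
The maximum is 8, achieved by D.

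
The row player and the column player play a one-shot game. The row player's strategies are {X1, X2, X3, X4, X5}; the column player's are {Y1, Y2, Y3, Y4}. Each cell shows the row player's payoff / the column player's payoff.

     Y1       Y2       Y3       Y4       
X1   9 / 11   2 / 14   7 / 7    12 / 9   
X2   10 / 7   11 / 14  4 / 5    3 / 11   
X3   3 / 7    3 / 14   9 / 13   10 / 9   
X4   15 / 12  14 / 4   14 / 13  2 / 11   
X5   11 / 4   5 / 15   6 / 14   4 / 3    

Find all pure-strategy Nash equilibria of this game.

A profile is a Nash equilibrium when each player is best-responding to the other.
The row player's best responses — vs Y1: X4 (payoff 15); vs Y2: X4 (payoff 14); vs Y3: X4 (payoff 14); vs Y4: X1 (payoff 12).
The column player's best responses — vs X1: Y2 (payoff 14); vs X2: Y2 (payoff 14); vs X3: Y2 (payoff 14); vs X4: Y3 (payoff 13); vs X5: Y2 (payoff 15).
The only mutual best response is (X4, Y3); neither player gains by switching there.

(X4, Y3)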